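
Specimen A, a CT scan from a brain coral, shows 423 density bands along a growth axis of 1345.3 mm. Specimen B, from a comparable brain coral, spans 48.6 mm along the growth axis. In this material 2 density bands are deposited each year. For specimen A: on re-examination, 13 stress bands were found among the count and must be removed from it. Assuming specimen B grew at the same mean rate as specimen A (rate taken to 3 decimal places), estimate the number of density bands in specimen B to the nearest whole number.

Specimen A: true density band count = 423 − 13 = 410.
Specimen A: 410 density bands at 2 per year is 410 / 2 = 205 years.
A: 1345.3 mm over 205 years gives 1345.3 / 205 ≈ 6.562 mm/year.
B spans 48.6 / 6.562 = 7.41 years; at 2 density bands per year that is 7.41 × 2 ≈ 15 density bands.

15 density bands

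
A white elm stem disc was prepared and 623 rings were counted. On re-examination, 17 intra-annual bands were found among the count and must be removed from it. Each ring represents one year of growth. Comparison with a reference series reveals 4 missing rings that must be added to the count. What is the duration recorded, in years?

610 years

True ring count = 623 − 17 + 4 = 610.
With a one-to-one ring periodicity this is 610 years.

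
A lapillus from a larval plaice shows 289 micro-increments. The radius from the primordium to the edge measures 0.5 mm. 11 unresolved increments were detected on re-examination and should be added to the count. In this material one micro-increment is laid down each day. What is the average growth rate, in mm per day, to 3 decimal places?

True micro-increment count = 289 + 11 = 300.
Mean rate = 0.5 mm / 300 days ≈ 0.002 mm per day.

0.002 mm per day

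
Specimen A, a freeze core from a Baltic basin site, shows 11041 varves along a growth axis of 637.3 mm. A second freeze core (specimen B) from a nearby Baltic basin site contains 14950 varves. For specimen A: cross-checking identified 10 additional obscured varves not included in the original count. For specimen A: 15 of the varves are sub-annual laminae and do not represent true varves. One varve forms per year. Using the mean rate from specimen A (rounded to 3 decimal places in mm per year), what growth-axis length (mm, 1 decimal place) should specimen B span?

Specimen A: correcting the raw count gives 11041 − 15 + 10 = 11036 true varves.
A: Extension rate ≈ 637.3 / 11036 = 0.058 mm/year.
For B, 0.058 mm/year × 14950 years = 867.1 mm.

867.1 mm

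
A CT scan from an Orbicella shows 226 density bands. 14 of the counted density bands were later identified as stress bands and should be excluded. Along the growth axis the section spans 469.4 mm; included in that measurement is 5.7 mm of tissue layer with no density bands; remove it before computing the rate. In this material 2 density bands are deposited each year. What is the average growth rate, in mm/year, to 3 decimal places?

True density band count = 226 − 14 = 212.
Dividing by 2 density bands per year: 212 / 2 = 106 years.
Net length = 469.4 − 5.7 = 463.7 mm.
Mean rate = 463.7 mm / 106 years ≈ 4.375 mm/year.

4.375 mm/year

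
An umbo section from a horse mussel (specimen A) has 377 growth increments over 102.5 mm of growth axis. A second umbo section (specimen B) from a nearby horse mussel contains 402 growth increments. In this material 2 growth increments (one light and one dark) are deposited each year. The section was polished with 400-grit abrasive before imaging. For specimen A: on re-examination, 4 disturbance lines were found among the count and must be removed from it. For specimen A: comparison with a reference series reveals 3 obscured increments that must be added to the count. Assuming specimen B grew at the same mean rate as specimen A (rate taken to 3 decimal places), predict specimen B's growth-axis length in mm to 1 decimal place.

109.5 mm

Specimen A: correcting the raw count gives 377 − 4 + 3 = 376 true growth increments.
Specimen A: dividing by 2 growth increments per year: 376 / 2 = 188 years.
A: Extension rate ≈ 102.5 / 188 = 0.545 mm/year.
Specimen B: 402 growth increments at 2 per year is 402 / 2 = 201 years. B's length ≈ 0.545 × 201 = 109.5 mm.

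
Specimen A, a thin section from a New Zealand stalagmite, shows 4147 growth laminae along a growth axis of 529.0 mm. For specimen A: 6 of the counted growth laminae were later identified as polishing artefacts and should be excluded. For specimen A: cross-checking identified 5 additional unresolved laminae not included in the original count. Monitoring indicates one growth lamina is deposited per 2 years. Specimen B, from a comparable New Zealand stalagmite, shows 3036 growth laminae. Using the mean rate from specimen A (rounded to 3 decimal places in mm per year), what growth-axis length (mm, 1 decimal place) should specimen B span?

388.6 mm

Specimen A: true growth lamina count = 4147 − 6 + 5 = 4146.
Specimen A: multiplying by 2 years per growth lamina: 4146 × 2 = 8292 years.
A: Extension rate ≈ 529.0 / 8292 = 0.064 mm/yr.
Specimen B: multiplying by 2 years per growth lamina: 3036 × 2 = 6072 years. B's length ≈ 0.064 × 6072 = 388.6 mm.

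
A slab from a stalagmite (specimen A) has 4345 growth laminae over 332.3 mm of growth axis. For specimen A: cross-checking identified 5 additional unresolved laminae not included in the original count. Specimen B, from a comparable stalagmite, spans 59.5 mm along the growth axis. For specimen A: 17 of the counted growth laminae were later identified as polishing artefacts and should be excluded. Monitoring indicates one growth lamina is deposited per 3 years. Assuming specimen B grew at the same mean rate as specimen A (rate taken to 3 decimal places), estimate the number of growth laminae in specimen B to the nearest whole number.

Specimen A: after corrections the count is 4345 − 17 + 5 = 4333 growth laminae.
Specimen A: 4333 growth laminae at 3 years each span 4333 × 3 = 12999 years.
A: Mean rate = 332.3 mm / 12999 years ≈ 0.026 mm per year.
B spans 59.5 / 0.026 = 2288.46 years; at 3 years per growth lamina that is 2288.46 / 3 ≈ 763 growth laminae.

763 growth laminae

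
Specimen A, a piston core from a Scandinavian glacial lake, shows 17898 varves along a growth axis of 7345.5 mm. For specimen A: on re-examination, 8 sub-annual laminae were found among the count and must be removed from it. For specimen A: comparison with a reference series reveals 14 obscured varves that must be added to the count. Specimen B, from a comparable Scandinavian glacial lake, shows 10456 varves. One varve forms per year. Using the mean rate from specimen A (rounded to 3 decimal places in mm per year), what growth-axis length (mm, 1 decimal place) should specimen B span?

4287.0 mm

Specimen A: adjusted count: 17898 − 8 + 14 = 17904 varves.
A: 7345.5 mm over 17904 years gives 7345.5 / 17904 ≈ 0.410 mm/yr.
B's length ≈ 0.410 × 10456 = 4287.0 mm.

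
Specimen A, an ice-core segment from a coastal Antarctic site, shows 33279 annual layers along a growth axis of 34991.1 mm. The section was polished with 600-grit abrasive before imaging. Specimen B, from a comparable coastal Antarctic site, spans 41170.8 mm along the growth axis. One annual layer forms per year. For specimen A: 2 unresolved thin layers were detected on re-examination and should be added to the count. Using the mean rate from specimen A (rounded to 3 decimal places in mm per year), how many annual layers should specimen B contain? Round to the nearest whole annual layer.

39173 annual layers

Specimen A: adjusted count: 33279 + 2 = 33281 annual layers.
A: Mean rate = 34991.1 mm / 33281 years ≈ 1.051 mm per year.
For B, 41170.8 / 1.051 = 39172.98 years ≈ 39173 annual layers.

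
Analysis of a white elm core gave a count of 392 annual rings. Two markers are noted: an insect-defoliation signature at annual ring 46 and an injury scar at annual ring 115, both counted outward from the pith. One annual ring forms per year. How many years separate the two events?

69 years

The two markers are separated by 115 − 46 = 69 annual rings.
One annual ring per year makes the interval 69 years.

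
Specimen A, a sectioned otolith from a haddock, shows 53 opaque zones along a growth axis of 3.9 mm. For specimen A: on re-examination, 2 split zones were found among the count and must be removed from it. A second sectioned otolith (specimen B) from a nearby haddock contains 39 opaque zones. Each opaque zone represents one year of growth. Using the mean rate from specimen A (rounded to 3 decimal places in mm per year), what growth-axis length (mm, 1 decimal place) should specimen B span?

Specimen A: correcting the raw count gives 53 − 2 = 51 true opaque zones.
A: 3.9 mm over 51 years gives 3.9 / 51 ≈ 0.076 mm/yr.
B's length ≈ 0.076 × 39 = 3.0 mm.

3.0 mm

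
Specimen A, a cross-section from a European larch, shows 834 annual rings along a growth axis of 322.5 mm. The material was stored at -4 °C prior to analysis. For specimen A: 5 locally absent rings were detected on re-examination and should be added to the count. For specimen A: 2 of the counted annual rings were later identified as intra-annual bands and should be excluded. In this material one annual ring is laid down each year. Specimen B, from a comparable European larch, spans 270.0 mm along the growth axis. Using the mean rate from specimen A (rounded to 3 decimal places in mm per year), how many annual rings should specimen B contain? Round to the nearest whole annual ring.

Specimen A: true annual ring count = 834 − 2 + 5 = 837.
A: 322.5 mm over 837 years gives 322.5 / 837 ≈ 0.385 mm per year.
Specimen B: 270.0 mm / 0.385 mm per year = 701.30 years ≈ 701 annual rings.

701 annual rings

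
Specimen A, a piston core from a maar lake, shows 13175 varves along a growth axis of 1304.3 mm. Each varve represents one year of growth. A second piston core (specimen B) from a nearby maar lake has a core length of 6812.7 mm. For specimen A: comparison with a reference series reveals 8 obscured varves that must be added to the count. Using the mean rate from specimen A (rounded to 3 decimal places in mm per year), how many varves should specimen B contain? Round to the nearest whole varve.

Specimen A: adjusted count: 13175 + 8 = 13183 varves.
A: 1304.3 mm over 13183 years gives 1304.3 / 13183 ≈ 0.099 mm per year.
Specimen B: 6812.7 mm / 0.099 mm per year = 68815.15 years ≈ 68815 varves.

68815 varves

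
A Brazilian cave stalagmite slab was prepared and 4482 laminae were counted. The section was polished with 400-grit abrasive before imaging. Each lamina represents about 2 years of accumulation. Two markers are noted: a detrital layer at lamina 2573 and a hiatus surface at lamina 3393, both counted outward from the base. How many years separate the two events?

Separation: 3393 − 2573 = 820 laminae.
820 laminae at 2 years each span 820 × 2 = 1640 years.

1640 years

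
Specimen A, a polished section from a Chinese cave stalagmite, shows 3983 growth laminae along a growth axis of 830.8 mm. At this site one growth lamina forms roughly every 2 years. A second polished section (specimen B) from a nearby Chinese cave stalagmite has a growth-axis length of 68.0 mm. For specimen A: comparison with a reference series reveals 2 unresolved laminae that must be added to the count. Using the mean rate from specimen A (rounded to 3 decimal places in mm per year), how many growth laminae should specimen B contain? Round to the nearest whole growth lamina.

Specimen A: true growth lamina count = 3983 + 2 = 3985.
Specimen A: at 2 years per growth lamina, 3985 × 2 = 7970 years.
A: 830.8 mm over 7970 years gives 830.8 / 7970 ≈ 0.104 mm/yr.
For B, 68.0 / 0.104 = 653.85 years; at 2 years per growth lamina that is 653.85 / 2 ≈ 327 growth laminae.

327 growth laminae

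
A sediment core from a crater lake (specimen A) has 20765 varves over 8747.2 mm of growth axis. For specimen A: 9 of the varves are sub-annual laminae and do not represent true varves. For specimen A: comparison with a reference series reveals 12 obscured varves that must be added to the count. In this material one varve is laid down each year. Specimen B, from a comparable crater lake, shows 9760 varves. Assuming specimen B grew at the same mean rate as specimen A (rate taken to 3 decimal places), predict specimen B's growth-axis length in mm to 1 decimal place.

4109.0 mm

Specimen A: correcting the raw count gives 20765 − 9 + 12 = 20768 true varves.
A: Extension rate ≈ 8747.2 / 20768 = 0.421 mm per year.
B's length ≈ 0.421 × 9760 = 4109.0 mm.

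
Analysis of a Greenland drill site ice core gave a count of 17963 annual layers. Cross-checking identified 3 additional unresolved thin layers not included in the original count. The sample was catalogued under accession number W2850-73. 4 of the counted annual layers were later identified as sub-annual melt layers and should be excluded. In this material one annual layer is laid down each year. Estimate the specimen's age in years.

17962 years

After corrections the count is 17963 − 4 + 3 = 17962 annual layers.
One annual layer per year makes the duration 17962 years.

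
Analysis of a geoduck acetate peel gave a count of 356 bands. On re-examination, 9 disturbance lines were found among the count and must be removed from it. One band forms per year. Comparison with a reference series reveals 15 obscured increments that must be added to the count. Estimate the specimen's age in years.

True band count = 356 − 9 + 15 = 362.
One band per year makes the duration 362 years.

362 years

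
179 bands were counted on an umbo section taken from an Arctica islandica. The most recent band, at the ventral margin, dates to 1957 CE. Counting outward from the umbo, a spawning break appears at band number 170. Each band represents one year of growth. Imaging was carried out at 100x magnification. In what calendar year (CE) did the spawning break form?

1948 CE

179 − 170 = 9 bands lie beyond the spawning break toward the ventral margin.
Counting back 9 years from 1957 CE places the spawning break in 1957 − 9 = 1948 CE.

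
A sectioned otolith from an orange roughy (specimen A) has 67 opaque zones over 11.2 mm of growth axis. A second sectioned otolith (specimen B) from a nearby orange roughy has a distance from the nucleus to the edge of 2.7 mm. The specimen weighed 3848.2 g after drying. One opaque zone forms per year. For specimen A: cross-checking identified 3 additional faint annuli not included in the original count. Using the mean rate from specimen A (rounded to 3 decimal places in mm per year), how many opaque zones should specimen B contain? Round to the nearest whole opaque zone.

17 opaque zones

Specimen A: after corrections the count is 67 + 3 = 70 opaque zones.
A: 11.2 mm over 70 years gives 11.2 / 70 ≈ 0.160 mm per year.
Specimen B: 2.7 mm / 0.160 mm per year = 16.88 years ≈ 17 opaque zones.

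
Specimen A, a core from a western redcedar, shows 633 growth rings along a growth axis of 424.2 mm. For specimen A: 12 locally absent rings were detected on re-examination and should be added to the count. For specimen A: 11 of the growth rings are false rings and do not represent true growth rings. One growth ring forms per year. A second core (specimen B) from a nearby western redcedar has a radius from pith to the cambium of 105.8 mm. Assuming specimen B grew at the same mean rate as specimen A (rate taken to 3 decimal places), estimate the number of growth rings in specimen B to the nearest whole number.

158 growth rings

Specimen A: adjusted count: 633 − 11 + 12 = 634 growth rings.
A: Extension rate ≈ 424.2 / 634 = 0.669 mm per year.
For B, 105.8 / 0.669 = 158.15 years ≈ 158 growth rings.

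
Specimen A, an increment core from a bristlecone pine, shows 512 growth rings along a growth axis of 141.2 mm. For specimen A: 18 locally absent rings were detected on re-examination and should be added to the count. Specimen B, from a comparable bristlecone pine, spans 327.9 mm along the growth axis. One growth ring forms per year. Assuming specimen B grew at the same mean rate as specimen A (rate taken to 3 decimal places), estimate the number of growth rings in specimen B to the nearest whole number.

Specimen A: correcting the raw count gives 512 + 18 = 530 true growth rings.
A: Extension rate ≈ 141.2 / 530 = 0.266 mm/yr.
Specimen B: 327.9 mm / 0.266 mm per year = 1232.71 years ≈ 1233 growth rings.

1233 growth rings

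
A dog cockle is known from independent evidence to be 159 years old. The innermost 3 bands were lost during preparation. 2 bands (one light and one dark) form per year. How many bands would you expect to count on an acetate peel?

315 bands

With 2 bands per year, 159 years would produce 159 × 2 = 318 bands.
318 − 3 missed = 315 bands expected in the prepared section.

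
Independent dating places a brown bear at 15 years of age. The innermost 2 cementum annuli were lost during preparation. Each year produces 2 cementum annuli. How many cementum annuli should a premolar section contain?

With 2 cementum annuli per year, 15 years would produce 15 × 2 = 30 cementum annuli.
Less the 2 uncaptured cementum annuli: 30 − 2 = 28.

28 cementum annuli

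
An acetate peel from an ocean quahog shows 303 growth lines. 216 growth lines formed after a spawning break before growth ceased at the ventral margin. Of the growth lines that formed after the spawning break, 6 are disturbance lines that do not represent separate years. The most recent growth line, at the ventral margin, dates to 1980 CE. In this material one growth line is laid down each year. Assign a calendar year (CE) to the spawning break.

1770 CE

216 growth lines formed after the spawning break.
216 − 6 false = 210 true growth lines after the spawning break.
1980 − 210 = 1770 CE.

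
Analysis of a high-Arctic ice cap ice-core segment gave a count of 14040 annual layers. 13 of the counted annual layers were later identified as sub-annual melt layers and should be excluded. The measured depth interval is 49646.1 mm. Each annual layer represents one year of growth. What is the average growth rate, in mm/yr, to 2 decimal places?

3.54 mm/yr

Correcting the raw count gives 14040 − 13 = 14027 true annual layers.
49646.1 mm over 14027 years gives 49646.1 / 14027 ≈ 3.54 mm/yr.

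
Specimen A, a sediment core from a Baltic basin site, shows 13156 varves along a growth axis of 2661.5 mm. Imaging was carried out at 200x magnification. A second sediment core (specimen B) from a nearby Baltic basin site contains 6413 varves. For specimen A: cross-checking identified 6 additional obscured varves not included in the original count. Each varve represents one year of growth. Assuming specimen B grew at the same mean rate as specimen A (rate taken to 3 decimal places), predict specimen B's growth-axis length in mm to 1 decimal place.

Specimen A: after corrections the count is 13156 + 6 = 13162 varves.
A: 2661.5 mm over 13162 years gives 2661.5 / 13162 ≈ 0.202 mm per year.
B's length ≈ 0.202 × 6413 = 1295.4 mm.

1295.4 mm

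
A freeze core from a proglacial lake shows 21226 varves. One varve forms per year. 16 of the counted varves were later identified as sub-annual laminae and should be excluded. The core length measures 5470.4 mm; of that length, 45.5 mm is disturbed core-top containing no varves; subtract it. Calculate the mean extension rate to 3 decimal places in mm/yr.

0.256 mm/yr

Correcting the raw count gives 21226 − 16 = 21210 true varves.
Removing the 45.5 mm offcut leaves 5470.4 − 45.5 = 5424.9 mm.
Extension rate ≈ 5424.9 / 21210 = 0.256 mm/yr.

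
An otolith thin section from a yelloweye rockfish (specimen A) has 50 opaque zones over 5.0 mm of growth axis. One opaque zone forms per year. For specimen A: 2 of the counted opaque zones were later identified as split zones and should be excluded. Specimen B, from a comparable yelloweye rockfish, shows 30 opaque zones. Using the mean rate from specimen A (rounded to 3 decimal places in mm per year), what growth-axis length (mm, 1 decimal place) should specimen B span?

Specimen A: true opaque zone count = 50 − 2 = 48.
A: Extension rate ≈ 5.0 / 48 = 0.104 mm per year.
B's length ≈ 0.104 × 30 = 3.1 mm.

3.1 mm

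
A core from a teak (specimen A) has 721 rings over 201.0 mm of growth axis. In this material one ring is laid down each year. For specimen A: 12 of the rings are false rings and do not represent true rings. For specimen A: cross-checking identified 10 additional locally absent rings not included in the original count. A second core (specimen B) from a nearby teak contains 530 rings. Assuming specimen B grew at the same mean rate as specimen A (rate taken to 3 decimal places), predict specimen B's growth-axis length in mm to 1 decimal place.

Specimen A: true ring count = 721 − 12 + 10 = 719.
A: Mean rate = 201.0 mm / 719 years ≈ 0.280 mm per year.
Length of B = 0.280 × 530 = 148.4 mm.

148.4 mm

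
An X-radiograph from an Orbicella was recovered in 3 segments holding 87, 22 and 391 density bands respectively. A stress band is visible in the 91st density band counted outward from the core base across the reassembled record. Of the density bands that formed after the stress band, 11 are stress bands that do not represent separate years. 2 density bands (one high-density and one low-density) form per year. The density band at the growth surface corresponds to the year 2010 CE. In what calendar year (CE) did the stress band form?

Total density bands = 87 + 22 + 391 = 500.
The stress band sits at density band 91 from the core base, so 500 − 91 = 409 density bands formed after it.
409 − 11 false = 398 true density bands after the stress band.
Dividing by 2 density bands per year: 398 / 2 = 199 years.
Counting back 199 years from 2010 CE places the stress band in 2010 − 199 = 1811 CE.

1811 CE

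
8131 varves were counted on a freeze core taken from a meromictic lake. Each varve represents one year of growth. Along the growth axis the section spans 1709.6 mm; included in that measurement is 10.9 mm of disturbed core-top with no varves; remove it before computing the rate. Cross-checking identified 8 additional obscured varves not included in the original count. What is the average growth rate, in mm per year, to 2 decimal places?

0.21 mm per year

After corrections the count is 8131 + 8 = 8139 varves.
Net length = 1709.6 − 10.9 = 1698.7 mm.
1698.7 mm over 8139 years gives 1698.7 / 8139 ≈ 0.21 mm per year.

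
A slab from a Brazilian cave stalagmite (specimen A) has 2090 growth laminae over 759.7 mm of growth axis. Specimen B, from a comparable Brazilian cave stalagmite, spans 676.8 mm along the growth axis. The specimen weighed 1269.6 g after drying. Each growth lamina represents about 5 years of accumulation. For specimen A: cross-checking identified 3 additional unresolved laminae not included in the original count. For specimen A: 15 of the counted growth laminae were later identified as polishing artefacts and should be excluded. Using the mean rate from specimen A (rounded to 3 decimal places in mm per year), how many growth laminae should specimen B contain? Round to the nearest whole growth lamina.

Specimen A: after corrections the count is 2090 − 15 + 3 = 2078 growth laminae.
Specimen A: at 5 years per growth lamina, 2078 × 5 = 10390 years.
A: 759.7 mm over 10390 years gives 759.7 / 10390 ≈ 0.073 mm/year.
For B, 676.8 / 0.073 = 9271.23 years; at 5 years per growth lamina that is 9271.23 / 5 ≈ 1854 growth laminae.

1854 growth laminae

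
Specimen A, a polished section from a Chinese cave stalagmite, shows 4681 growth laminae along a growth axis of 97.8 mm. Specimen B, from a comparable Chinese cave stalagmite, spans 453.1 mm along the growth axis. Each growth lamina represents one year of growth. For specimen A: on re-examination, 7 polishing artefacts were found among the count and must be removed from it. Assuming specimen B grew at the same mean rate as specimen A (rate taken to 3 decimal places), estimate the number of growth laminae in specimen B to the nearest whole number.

21576 growth laminae

Specimen A: true growth lamina count = 4681 − 7 = 4674.
A: Extension rate ≈ 97.8 / 4674 = 0.021 mm per year.
Specimen B: 453.1 mm / 0.021 mm per year = 21576.19 years ≈ 21576 growth laminae.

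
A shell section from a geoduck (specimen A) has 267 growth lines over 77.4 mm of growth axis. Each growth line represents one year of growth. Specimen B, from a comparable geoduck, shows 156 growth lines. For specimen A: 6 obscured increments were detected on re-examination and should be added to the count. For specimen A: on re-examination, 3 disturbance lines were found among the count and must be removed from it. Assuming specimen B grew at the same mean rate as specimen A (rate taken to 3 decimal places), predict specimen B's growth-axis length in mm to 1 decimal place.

44.8 mm

Specimen A: true growth line count = 267 − 3 + 6 = 270.
A: 77.4 mm over 270 years gives 77.4 / 270 ≈ 0.287 mm/year.
B's length ≈ 0.287 × 156 = 44.8 mm.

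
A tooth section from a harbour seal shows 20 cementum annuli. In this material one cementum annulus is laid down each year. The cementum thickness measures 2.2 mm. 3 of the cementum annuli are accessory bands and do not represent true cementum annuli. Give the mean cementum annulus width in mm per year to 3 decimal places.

0.129 mm per year

After corrections the count is 20 − 3 = 17 cementum annuli.
Mean rate = 2.2 mm / 17 years ≈ 0.129 mm per year.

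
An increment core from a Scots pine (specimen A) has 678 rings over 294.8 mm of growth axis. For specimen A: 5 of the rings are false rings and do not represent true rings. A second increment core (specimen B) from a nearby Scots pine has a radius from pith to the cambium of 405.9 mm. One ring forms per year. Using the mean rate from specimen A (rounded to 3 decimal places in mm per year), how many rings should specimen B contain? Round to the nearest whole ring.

Specimen A: correcting the raw count gives 678 − 5 = 673 true rings.
A: Mean rate = 294.8 mm / 673 years ≈ 0.438 mm per year.
For B, 405.9 / 0.438 = 926.71 years ≈ 927 rings.

927 rings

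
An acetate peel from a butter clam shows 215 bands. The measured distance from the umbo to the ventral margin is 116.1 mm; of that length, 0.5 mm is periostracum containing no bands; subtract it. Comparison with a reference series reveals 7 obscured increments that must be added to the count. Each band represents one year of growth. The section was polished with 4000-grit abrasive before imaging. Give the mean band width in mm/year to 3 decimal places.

Correcting the raw count gives 215 + 7 = 222 true bands.
The growth record spans 116.1 − 0.5 = 115.6 mm.
Mean rate = 115.6 mm / 222 years ≈ 0.521 mm/year.

0.521 mm/year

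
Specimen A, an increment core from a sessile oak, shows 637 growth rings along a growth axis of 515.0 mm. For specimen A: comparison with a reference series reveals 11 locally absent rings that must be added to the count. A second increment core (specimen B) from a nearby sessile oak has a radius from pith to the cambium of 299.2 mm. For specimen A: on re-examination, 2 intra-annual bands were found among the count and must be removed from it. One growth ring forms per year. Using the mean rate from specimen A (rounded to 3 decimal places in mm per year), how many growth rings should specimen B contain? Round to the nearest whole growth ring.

375 growth rings

Specimen A: adjusted count: 637 − 2 + 11 = 646 growth rings.
A: Mean rate = 515.0 mm / 646 years ≈ 0.797 mm per year.
Specimen B: 299.2 mm / 0.797 mm per year = 375.41 years ≈ 375 growth rings.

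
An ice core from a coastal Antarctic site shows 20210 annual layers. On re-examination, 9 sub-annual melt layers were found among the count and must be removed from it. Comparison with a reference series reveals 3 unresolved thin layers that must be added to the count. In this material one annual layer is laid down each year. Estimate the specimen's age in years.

After corrections the count is 20210 − 9 + 3 = 20204 annual layers.
With a one-to-one annual layer periodicity this is 20204 years.

20204 yr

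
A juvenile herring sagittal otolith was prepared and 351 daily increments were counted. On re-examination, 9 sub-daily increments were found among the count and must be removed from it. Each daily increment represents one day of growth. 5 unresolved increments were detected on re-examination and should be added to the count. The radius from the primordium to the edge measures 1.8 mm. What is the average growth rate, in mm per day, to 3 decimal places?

0.005 mm per day

After corrections the count is 351 − 9 + 5 = 347 daily increments.
Extension rate ≈ 1.8 / 347 = 0.005 mm per day.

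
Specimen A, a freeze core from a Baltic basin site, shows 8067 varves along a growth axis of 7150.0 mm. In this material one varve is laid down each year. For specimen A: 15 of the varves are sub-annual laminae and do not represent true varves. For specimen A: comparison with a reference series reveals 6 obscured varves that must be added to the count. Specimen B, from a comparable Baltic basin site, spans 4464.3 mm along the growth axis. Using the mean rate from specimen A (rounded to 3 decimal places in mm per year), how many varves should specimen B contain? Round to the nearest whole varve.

Specimen A: correcting the raw count gives 8067 − 15 + 6 = 8058 true varves.
A: 7150.0 mm over 8058 years gives 7150.0 / 8058 ≈ 0.887 mm/year.
For B, 4464.3 / 0.887 = 5033.03 years ≈ 5033 varves.

5033 varves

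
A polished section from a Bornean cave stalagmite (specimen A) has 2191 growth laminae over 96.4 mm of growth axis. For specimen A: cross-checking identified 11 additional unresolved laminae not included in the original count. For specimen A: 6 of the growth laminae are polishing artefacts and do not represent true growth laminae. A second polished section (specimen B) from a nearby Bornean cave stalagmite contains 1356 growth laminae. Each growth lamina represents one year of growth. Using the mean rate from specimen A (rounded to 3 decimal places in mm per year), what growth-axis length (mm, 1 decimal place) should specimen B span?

59.7 mm

Specimen A: correcting the raw count gives 2191 − 6 + 11 = 2196 true growth laminae.
A: Extension rate ≈ 96.4 / 2196 = 0.044 mm per year.
Length of B = 0.044 × 1356 = 59.7 mm.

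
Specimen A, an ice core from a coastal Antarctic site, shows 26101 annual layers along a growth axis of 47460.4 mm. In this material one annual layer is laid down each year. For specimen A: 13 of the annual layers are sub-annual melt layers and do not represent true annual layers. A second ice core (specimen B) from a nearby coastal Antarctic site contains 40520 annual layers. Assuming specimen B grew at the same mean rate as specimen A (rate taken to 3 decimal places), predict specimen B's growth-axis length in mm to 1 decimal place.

Specimen A: after corrections the count is 26101 − 13 = 26088 annual layers.
A: Mean rate = 47460.4 mm / 26088 years ≈ 1.819 mm/yr.
For B, 1.819 mm/year × 40520 years = 73705.9 mm.

73705.9 mm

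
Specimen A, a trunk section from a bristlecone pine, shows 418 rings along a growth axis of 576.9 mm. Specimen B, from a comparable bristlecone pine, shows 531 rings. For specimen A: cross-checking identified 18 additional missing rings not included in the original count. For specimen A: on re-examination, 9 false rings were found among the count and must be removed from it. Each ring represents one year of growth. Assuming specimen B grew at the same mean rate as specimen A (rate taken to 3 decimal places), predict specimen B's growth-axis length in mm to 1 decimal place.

717.4 mm

Specimen A: adjusted count: 418 − 9 + 18 = 427 rings.
A: Extension rate ≈ 576.9 / 427 = 1.351 mm/year.
For B, 1.351 mm/year × 531 years = 717.4 mm.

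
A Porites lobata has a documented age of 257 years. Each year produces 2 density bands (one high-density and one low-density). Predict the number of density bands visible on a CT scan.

Expected density bands: 257 × 2 = 514.
So 514 density bands should be present.

514 density bands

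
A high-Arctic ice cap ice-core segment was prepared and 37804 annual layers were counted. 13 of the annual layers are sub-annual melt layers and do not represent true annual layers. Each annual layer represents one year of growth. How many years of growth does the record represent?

Adjusted count: 37804 − 13 = 37791 annual layers.
At one annual layer per year, that is 37791 years.

37791 yr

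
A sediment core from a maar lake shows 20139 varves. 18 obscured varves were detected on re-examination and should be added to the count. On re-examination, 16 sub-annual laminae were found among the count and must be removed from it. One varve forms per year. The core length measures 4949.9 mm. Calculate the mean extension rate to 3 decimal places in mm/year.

Correcting the raw count gives 20139 − 16 + 18 = 20141 true varves.
Extension rate ≈ 4949.9 / 20141 = 0.246 mm/year.

0.246 mm/year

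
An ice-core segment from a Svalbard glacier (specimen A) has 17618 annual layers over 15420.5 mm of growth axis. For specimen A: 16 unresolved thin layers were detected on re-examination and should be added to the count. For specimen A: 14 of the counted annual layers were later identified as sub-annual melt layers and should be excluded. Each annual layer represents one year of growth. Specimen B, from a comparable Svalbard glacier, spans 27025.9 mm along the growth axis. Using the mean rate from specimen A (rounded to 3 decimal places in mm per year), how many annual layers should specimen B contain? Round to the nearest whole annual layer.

30887 annual layers

Specimen A: adjusted count: 17618 − 14 + 16 = 17620 annual layers.
A: 15420.5 mm over 17620 years gives 15420.5 / 17620 ≈ 0.875 mm per year.
Specimen B: 27025.9 mm / 0.875 mm per year = 30886.74 years ≈ 30887 annual layers.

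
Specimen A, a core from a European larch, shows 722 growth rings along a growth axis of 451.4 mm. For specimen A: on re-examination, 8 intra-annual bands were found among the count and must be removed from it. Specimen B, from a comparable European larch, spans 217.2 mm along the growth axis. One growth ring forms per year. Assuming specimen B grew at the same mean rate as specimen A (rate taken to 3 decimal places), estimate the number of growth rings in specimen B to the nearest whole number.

Specimen A: after corrections the count is 722 − 8 = 714 growth rings.
A: Mean rate = 451.4 mm / 714 years ≈ 0.632 mm per year.
For B, 217.2 / 0.632 = 343.67 years ≈ 344 growth rings.

344 growth rings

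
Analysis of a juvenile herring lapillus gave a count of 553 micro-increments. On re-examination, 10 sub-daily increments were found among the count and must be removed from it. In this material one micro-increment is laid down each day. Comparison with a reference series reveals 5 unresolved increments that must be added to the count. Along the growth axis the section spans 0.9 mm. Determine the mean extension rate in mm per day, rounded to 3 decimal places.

Correcting the raw count gives 553 − 10 + 5 = 548 true micro-increments.
Mean rate = 0.9 mm / 548 days ≈ 0.002 mm per day.

0.002 mm per day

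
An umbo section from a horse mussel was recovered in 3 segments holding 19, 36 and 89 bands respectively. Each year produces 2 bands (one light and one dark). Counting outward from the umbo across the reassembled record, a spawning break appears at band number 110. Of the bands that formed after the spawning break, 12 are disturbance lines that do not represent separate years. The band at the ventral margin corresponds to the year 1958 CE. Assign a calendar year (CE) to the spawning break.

Total bands = 19 + 36 + 89 = 144.
The spawning break sits at band 110 from the umbo, so 144 − 110 = 34 bands formed after it.
Excluding 12 false bands: 34 − 12 = 22.
With 2 bands per year, 22 / 2 = 11 years.
Counting back 11 years from 1958 CE places the spawning break in 1958 − 11 = 1947 CE.

1947 CE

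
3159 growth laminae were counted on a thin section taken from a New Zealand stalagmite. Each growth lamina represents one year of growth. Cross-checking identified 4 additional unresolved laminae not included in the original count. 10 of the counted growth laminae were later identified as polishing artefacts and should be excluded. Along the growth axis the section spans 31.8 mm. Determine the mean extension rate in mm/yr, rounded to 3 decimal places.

True growth lamina count = 3159 − 10 + 4 = 3153.
Mean rate = 31.8 mm / 3153 years ≈ 0.010 mm/yr.

0.010 mm/yr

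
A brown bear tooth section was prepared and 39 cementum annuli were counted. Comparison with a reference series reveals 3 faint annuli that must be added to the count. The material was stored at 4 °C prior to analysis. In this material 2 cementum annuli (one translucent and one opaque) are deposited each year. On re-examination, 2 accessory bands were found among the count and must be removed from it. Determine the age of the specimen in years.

20 yr

Adjusted count: 39 − 2 + 3 = 40 cementum annuli.
Dividing by 2 cementum annuli per year: 40 / 2 = 20 years.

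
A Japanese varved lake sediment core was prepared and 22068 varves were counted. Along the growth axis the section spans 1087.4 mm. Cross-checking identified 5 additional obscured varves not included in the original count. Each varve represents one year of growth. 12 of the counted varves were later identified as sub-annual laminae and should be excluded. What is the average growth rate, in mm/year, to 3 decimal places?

True varve count = 22068 − 12 + 5 = 22061.
Extension rate ≈ 1087.4 / 22061 = 0.049 mm/year.

0.049 mm/year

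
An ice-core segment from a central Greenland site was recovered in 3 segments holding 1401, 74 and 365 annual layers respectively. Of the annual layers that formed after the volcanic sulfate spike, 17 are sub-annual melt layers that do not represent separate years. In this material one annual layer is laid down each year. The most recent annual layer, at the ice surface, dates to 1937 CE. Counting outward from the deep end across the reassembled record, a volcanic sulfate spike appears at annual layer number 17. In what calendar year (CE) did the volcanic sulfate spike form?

131 CE

Total annual layers = 1401 + 74 + 365 = 1840.
1840 − 17 = 1823 annual layers lie beyond the volcanic sulfate spike toward the ice surface.
1823 − 17 false = 1806 true annual layers after the volcanic sulfate spike.
1937 − 1806 = 131 CE.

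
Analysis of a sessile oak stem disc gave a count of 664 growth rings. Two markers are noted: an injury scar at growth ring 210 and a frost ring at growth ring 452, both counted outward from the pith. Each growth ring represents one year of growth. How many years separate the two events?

242 years

452 − 210 = 242 growth rings lie between the two events.
At one growth ring per year, 242 years elapsed between them.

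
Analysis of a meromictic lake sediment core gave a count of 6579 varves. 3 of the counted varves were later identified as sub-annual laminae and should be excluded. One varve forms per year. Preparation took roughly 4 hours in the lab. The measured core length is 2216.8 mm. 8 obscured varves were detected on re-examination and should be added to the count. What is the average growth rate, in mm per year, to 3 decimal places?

Adjusted count: 6579 − 3 + 8 = 6584 varves.
Extension rate ≈ 2216.8 / 6584 = 0.337 mm per year.

0.337 mm per year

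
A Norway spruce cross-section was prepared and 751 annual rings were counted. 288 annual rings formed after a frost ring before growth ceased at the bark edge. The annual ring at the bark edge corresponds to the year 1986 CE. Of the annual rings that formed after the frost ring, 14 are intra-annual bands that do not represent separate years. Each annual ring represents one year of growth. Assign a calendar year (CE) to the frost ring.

1712 CE

288 annual rings post-date the frost ring.
Removing the 14 false annual rings leaves 288 − 14 = 274 true annual rings beyond the frost ring.
1986 − 274 = 1712 CE.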